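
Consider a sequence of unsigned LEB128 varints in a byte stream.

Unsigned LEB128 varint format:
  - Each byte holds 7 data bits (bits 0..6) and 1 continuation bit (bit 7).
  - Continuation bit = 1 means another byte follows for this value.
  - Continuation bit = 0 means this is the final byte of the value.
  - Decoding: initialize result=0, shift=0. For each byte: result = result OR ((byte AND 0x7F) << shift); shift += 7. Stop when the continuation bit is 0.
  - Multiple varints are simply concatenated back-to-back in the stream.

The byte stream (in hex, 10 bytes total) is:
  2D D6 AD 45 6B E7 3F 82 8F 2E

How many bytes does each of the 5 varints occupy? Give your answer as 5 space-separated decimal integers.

  byte[0]=0x2D cont=0 payload=0x2D=45: acc |= 45<<0 -> acc=45 shift=7 [end]
Varint 1: bytes[0:1] = 2D -> value 45 (1 byte(s))
  byte[1]=0xD6 cont=1 payload=0x56=86: acc |= 86<<0 -> acc=86 shift=7
  byte[2]=0xAD cont=1 payload=0x2D=45: acc |= 45<<7 -> acc=5846 shift=14
  byte[3]=0x45 cont=0 payload=0x45=69: acc |= 69<<14 -> acc=1136342 shift=21 [end]
Varint 2: bytes[1:4] = D6 AD 45 -> value 1136342 (3 byte(s))
  byte[4]=0x6B cont=0 payload=0x6B=107: acc |= 107<<0 -> acc=107 shift=7 [end]
Varint 3: bytes[4:5] = 6B -> value 107 (1 byte(s))
  byte[5]=0xE7 cont=1 payload=0x67=103: acc |= 103<<0 -> acc=103 shift=7
  byte[6]=0x3F cont=0 payload=0x3F=63: acc |= 63<<7 -> acc=8167 shift=14 [end]
Varint 4: bytes[5:7] = E7 3F -> value 8167 (2 byte(s))
  byte[7]=0x82 cont=1 payload=0x02=2: acc |= 2<<0 -> acc=2 shift=7
  byte[8]=0x8F cont=1 payload=0x0F=15: acc |= 15<<7 -> acc=1922 shift=14
  byte[9]=0x2E cont=0 payload=0x2E=46: acc |= 46<<14 -> acc=755586 shift=21 [end]
Varint 5: bytes[7:10] = 82 8F 2E -> value 755586 (3 byte(s))

Answer: 1 3 1 2 3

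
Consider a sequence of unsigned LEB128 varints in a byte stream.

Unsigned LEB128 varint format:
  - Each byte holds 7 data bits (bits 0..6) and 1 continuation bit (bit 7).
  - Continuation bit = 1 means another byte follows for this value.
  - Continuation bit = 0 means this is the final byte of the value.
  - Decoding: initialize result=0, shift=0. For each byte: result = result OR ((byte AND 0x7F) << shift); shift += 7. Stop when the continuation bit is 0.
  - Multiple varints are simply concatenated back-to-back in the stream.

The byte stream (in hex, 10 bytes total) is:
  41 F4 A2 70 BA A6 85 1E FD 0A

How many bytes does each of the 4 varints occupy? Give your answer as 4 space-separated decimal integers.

Answer: 1 3 4 2

Derivation:
  byte[0]=0x41 cont=0 payload=0x41=65: acc |= 65<<0 -> acc=65 shift=7 [end]
Varint 1: bytes[0:1] = 41 -> value 65 (1 byte(s))
  byte[1]=0xF4 cont=1 payload=0x74=116: acc |= 116<<0 -> acc=116 shift=7
  byte[2]=0xA2 cont=1 payload=0x22=34: acc |= 34<<7 -> acc=4468 shift=14
  byte[3]=0x70 cont=0 payload=0x70=112: acc |= 112<<14 -> acc=1839476 shift=21 [end]
Varint 2: bytes[1:4] = F4 A2 70 -> value 1839476 (3 byte(s))
  byte[4]=0xBA cont=1 payload=0x3A=58: acc |= 58<<0 -> acc=58 shift=7
  byte[5]=0xA6 cont=1 payload=0x26=38: acc |= 38<<7 -> acc=4922 shift=14
  byte[6]=0x85 cont=1 payload=0x05=5: acc |= 5<<14 -> acc=86842 shift=21
  byte[7]=0x1E cont=0 payload=0x1E=30: acc |= 30<<21 -> acc=63001402 shift=28 [end]
Varint 3: bytes[4:8] = BA A6 85 1E -> value 63001402 (4 byte(s))
  byte[8]=0xFD cont=1 payload=0x7D=125: acc |= 125<<0 -> acc=125 shift=7
  byte[9]=0x0A cont=0 payload=0x0A=10: acc |= 10<<7 -> acc=1405 shift=14 [end]
Varint 4: bytes[8:10] = FD 0A -> value 1405 (2 byte(s))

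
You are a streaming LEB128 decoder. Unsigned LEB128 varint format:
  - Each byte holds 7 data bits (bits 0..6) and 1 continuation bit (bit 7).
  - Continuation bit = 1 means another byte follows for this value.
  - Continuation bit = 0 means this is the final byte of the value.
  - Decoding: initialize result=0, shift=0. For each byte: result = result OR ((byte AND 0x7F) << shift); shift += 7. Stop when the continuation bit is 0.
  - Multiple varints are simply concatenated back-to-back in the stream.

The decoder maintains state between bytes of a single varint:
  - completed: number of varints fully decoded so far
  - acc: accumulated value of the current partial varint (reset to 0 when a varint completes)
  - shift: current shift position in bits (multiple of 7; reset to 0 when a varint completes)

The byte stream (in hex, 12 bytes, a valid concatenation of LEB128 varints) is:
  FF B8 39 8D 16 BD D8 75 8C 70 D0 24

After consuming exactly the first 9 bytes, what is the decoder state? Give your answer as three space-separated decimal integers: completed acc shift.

byte[0]=0xFF cont=1 payload=0x7F: acc |= 127<<0 -> completed=0 acc=127 shift=7
byte[1]=0xB8 cont=1 payload=0x38: acc |= 56<<7 -> completed=0 acc=7295 shift=14
byte[2]=0x39 cont=0 payload=0x39: varint #1 complete (value=941183); reset -> completed=1 acc=0 shift=0
byte[3]=0x8D cont=1 payload=0x0D: acc |= 13<<0 -> completed=1 acc=13 shift=7
byte[4]=0x16 cont=0 payload=0x16: varint #2 complete (value=2829); reset -> completed=2 acc=0 shift=0
byte[5]=0xBD cont=1 payload=0x3D: acc |= 61<<0 -> completed=2 acc=61 shift=7
byte[6]=0xD8 cont=1 payload=0x58: acc |= 88<<7 -> completed=2 acc=11325 shift=14
byte[7]=0x75 cont=0 payload=0x75: varint #3 complete (value=1928253); reset -> completed=3 acc=0 shift=0
byte[8]=0x8C cont=1 payload=0x0C: acc |= 12<<0 -> completed=3 acc=12 shift=7

Answer: 3 12 7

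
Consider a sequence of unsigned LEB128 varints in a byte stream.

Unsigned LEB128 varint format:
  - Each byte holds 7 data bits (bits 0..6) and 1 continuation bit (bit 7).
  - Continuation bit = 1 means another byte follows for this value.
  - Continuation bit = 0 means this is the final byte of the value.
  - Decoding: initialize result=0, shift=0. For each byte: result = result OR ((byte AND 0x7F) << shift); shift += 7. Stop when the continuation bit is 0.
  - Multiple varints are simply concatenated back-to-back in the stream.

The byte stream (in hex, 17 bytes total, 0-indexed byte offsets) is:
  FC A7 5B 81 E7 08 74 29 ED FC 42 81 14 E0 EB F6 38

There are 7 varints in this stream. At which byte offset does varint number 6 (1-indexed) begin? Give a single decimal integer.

  byte[0]=0xFC cont=1 payload=0x7C=124: acc |= 124<<0 -> acc=124 shift=7
  byte[1]=0xA7 cont=1 payload=0x27=39: acc |= 39<<7 -> acc=5116 shift=14
  byte[2]=0x5B cont=0 payload=0x5B=91: acc |= 91<<14 -> acc=1496060 shift=21 [end]
Varint 1: bytes[0:3] = FC A7 5B -> value 1496060 (3 byte(s))
  byte[3]=0x81 cont=1 payload=0x01=1: acc |= 1<<0 -> acc=1 shift=7
  byte[4]=0xE7 cont=1 payload=0x67=103: acc |= 103<<7 -> acc=13185 shift=14
  byte[5]=0x08 cont=0 payload=0x08=8: acc |= 8<<14 -> acc=144257 shift=21 [end]
Varint 2: bytes[3:6] = 81 E7 08 -> value 144257 (3 byte(s))
  byte[6]=0x74 cont=0 payload=0x74=116: acc |= 116<<0 -> acc=116 shift=7 [end]
Varint 3: bytes[6:7] = 74 -> value 116 (1 byte(s))
  byte[7]=0x29 cont=0 payload=0x29=41: acc |= 41<<0 -> acc=41 shift=7 [end]
Varint 4: bytes[7:8] = 29 -> value 41 (1 byte(s))
  byte[8]=0xED cont=1 payload=0x6D=109: acc |= 109<<0 -> acc=109 shift=7
  byte[9]=0xFC cont=1 payload=0x7C=124: acc |= 124<<7 -> acc=15981 shift=14
  byte[10]=0x42 cont=0 payload=0x42=66: acc |= 66<<14 -> acc=1097325 shift=21 [end]
Varint 5: bytes[8:11] = ED FC 42 -> value 1097325 (3 byte(s))
  byte[11]=0x81 cont=1 payload=0x01=1: acc |= 1<<0 -> acc=1 shift=7
  byte[12]=0x14 cont=0 payload=0x14=20: acc |= 20<<7 -> acc=2561 shift=14 [end]
Varint 6: bytes[11:13] = 81 14 -> value 2561 (2 byte(s))
  byte[13]=0xE0 cont=1 payload=0x60=96: acc |= 96<<0 -> acc=96 shift=7
  byte[14]=0xEB cont=1 payload=0x6B=107: acc |= 107<<7 -> acc=13792 shift=14
  byte[15]=0xF6 cont=1 payload=0x76=118: acc |= 118<<14 -> acc=1947104 shift=21
  byte[16]=0x38 cont=0 payload=0x38=56: acc |= 56<<21 -> acc=119387616 shift=28 [end]
Varint 7: bytes[13:17] = E0 EB F6 38 -> value 119387616 (4 byte(s))

Answer: 11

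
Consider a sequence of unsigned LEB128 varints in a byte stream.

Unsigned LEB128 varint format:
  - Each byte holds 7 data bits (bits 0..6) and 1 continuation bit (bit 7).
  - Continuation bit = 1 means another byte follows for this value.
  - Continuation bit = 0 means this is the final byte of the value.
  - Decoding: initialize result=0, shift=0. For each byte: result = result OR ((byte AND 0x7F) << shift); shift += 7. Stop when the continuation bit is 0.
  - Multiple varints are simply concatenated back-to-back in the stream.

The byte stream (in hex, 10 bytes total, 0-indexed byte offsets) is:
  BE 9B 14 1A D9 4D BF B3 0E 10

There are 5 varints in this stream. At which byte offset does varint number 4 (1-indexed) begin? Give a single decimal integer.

  byte[0]=0xBE cont=1 payload=0x3E=62: acc |= 62<<0 -> acc=62 shift=7
  byte[1]=0x9B cont=1 payload=0x1B=27: acc |= 27<<7 -> acc=3518 shift=14
  byte[2]=0x14 cont=0 payload=0x14=20: acc |= 20<<14 -> acc=331198 shift=21 [end]
Varint 1: bytes[0:3] = BE 9B 14 -> value 331198 (3 byte(s))
  byte[3]=0x1A cont=0 payload=0x1A=26: acc |= 26<<0 -> acc=26 shift=7 [end]
Varint 2: bytes[3:4] = 1A -> value 26 (1 byte(s))
  byte[4]=0xD9 cont=1 payload=0x59=89: acc |= 89<<0 -> acc=89 shift=7
  byte[5]=0x4D cont=0 payload=0x4D=77: acc |= 77<<7 -> acc=9945 shift=14 [end]
Varint 3: bytes[4:6] = D9 4D -> value 9945 (2 byte(s))
  byte[6]=0xBF cont=1 payload=0x3F=63: acc |= 63<<0 -> acc=63 shift=7
  byte[7]=0xB3 cont=1 payload=0x33=51: acc |= 51<<7 -> acc=6591 shift=14
  byte[8]=0x0E cont=0 payload=0x0E=14: acc |= 14<<14 -> acc=235967 shift=21 [end]
Varint 4: bytes[6:9] = BF B3 0E -> value 235967 (3 byte(s))
  byte[9]=0x10 cont=0 payload=0x10=16: acc |= 16<<0 -> acc=16 shift=7 [end]
Varint 5: bytes[9:10] = 10 -> value 16 (1 byte(s))

Answer: 6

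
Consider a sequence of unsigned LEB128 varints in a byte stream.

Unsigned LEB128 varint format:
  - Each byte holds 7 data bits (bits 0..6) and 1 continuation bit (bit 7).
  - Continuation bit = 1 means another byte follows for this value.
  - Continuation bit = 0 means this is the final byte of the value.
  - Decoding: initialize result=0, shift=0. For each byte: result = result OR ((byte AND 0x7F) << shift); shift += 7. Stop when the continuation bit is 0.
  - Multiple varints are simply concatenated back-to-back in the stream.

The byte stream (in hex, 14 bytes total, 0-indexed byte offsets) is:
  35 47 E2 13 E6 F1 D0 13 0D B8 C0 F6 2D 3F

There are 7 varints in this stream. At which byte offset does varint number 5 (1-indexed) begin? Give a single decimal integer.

  byte[0]=0x35 cont=0 payload=0x35=53: acc |= 53<<0 -> acc=53 shift=7 [end]
Varint 1: bytes[0:1] = 35 -> value 53 (1 byte(s))
  byte[1]=0x47 cont=0 payload=0x47=71: acc |= 71<<0 -> acc=71 shift=7 [end]
Varint 2: bytes[1:2] = 47 -> value 71 (1 byte(s))
  byte[2]=0xE2 cont=1 payload=0x62=98: acc |= 98<<0 -> acc=98 shift=7
  byte[3]=0x13 cont=0 payload=0x13=19: acc |= 19<<7 -> acc=2530 shift=14 [end]
Varint 3: bytes[2:4] = E2 13 -> value 2530 (2 byte(s))
  byte[4]=0xE6 cont=1 payload=0x66=102: acc |= 102<<0 -> acc=102 shift=7
  byte[5]=0xF1 cont=1 payload=0x71=113: acc |= 113<<7 -> acc=14566 shift=14
  byte[6]=0xD0 cont=1 payload=0x50=80: acc |= 80<<14 -> acc=1325286 shift=21
  byte[7]=0x13 cont=0 payload=0x13=19: acc |= 19<<21 -> acc=41171174 shift=28 [end]
Varint 4: bytes[4:8] = E6 F1 D0 13 -> value 41171174 (4 byte(s))
  byte[8]=0x0D cont=0 payload=0x0D=13: acc |= 13<<0 -> acc=13 shift=7 [end]
Varint 5: bytes[8:9] = 0D -> value 13 (1 byte(s))
  byte[9]=0xB8 cont=1 payload=0x38=56: acc |= 56<<0 -> acc=56 shift=7
  byte[10]=0xC0 cont=1 payload=0x40=64: acc |= 64<<7 -> acc=8248 shift=14
  byte[11]=0xF6 cont=1 payload=0x76=118: acc |= 118<<14 -> acc=1941560 shift=21
  byte[12]=0x2D cont=0 payload=0x2D=45: acc |= 45<<21 -> acc=96313400 shift=28 [end]
Varint 6: bytes[9:13] = B8 C0 F6 2D -> value 96313400 (4 byte(s))
  byte[13]=0x3F cont=0 payload=0x3F=63: acc |= 63<<0 -> acc=63 shift=7 [end]
Varint 7: bytes[13:14] = 3F -> value 63 (1 byte(s))

Answer: 8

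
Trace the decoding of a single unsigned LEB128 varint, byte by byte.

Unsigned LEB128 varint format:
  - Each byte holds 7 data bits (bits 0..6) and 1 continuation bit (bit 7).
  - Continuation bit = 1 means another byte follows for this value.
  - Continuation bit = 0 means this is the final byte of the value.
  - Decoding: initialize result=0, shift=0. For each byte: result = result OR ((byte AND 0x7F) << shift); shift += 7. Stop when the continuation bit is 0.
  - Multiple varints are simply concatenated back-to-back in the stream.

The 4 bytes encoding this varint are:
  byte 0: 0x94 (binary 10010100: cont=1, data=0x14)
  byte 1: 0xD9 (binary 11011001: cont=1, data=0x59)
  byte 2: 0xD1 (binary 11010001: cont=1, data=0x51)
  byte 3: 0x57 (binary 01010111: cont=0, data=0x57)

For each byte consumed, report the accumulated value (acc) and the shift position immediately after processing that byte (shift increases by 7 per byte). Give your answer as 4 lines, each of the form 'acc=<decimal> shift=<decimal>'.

byte 0=0x94: payload=0x14=20, contrib = 20<<0 = 20; acc -> 20, shift -> 7
byte 1=0xD9: payload=0x59=89, contrib = 89<<7 = 11392; acc -> 11412, shift -> 14
byte 2=0xD1: payload=0x51=81, contrib = 81<<14 = 1327104; acc -> 1338516, shift -> 21
byte 3=0x57: payload=0x57=87, contrib = 87<<21 = 182452224; acc -> 183790740, shift -> 28

Answer: acc=20 shift=7
acc=11412 shift=14
acc=1338516 shift=21
acc=183790740 shift=28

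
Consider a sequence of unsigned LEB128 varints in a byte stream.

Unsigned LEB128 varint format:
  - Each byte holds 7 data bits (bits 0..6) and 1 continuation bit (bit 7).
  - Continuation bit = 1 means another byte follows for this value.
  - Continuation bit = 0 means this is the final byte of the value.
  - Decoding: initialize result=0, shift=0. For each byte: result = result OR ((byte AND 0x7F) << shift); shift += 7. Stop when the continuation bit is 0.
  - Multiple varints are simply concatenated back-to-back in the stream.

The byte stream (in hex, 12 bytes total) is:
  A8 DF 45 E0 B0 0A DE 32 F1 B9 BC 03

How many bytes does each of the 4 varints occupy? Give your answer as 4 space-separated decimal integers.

  byte[0]=0xA8 cont=1 payload=0x28=40: acc |= 40<<0 -> acc=40 shift=7
  byte[1]=0xDF cont=1 payload=0x5F=95: acc |= 95<<7 -> acc=12200 shift=14
  byte[2]=0x45 cont=0 payload=0x45=69: acc |= 69<<14 -> acc=1142696 shift=21 [end]
Varint 1: bytes[0:3] = A8 DF 45 -> value 1142696 (3 byte(s))
  byte[3]=0xE0 cont=1 payload=0x60=96: acc |= 96<<0 -> acc=96 shift=7
  byte[4]=0xB0 cont=1 payload=0x30=48: acc |= 48<<7 -> acc=6240 shift=14
  byte[5]=0x0A cont=0 payload=0x0A=10: acc |= 10<<14 -> acc=170080 shift=21 [end]
Varint 2: bytes[3:6] = E0 B0 0A -> value 170080 (3 byte(s))
  byte[6]=0xDE cont=1 payload=0x5E=94: acc |= 94<<0 -> acc=94 shift=7
  byte[7]=0x32 cont=0 payload=0x32=50: acc |= 50<<7 -> acc=6494 shift=14 [end]
Varint 3: bytes[6:8] = DE 32 -> value 6494 (2 byte(s))
  byte[8]=0xF1 cont=1 payload=0x71=113: acc |= 113<<0 -> acc=113 shift=7
  byte[9]=0xB9 cont=1 payload=0x39=57: acc |= 57<<7 -> acc=7409 shift=14
  byte[10]=0xBC cont=1 payload=0x3C=60: acc |= 60<<14 -> acc=990449 shift=21
  byte[11]=0x03 cont=0 payload=0x03=3: acc |= 3<<21 -> acc=7281905 shift=28 [end]
Varint 4: bytes[8:12] = F1 B9 BC 03 -> value 7281905 (4 byte(s))

Answer: 3 3 2 4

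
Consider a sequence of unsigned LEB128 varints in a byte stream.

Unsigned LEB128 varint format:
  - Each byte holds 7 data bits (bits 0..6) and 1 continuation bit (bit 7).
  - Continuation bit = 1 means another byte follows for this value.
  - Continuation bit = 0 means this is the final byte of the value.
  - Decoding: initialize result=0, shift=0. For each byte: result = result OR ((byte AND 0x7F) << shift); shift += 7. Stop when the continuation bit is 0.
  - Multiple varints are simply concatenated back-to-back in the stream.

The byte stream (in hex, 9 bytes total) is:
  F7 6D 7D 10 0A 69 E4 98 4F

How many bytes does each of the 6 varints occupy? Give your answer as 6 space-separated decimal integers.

Answer: 2 1 1 1 1 3

Derivation:
  byte[0]=0xF7 cont=1 payload=0x77=119: acc |= 119<<0 -> acc=119 shift=7
  byte[1]=0x6D cont=0 payload=0x6D=109: acc |= 109<<7 -> acc=14071 shift=14 [end]
Varint 1: bytes[0:2] = F7 6D -> value 14071 (2 byte(s))
  byte[2]=0x7D cont=0 payload=0x7D=125: acc |= 125<<0 -> acc=125 shift=7 [end]
Varint 2: bytes[2:3] = 7D -> value 125 (1 byte(s))
  byte[3]=0x10 cont=0 payload=0x10=16: acc |= 16<<0 -> acc=16 shift=7 [end]
Varint 3: bytes[3:4] = 10 -> value 16 (1 byte(s))
  byte[4]=0x0A cont=0 payload=0x0A=10: acc |= 10<<0 -> acc=10 shift=7 [end]
Varint 4: bytes[4:5] = 0A -> value 10 (1 byte(s))
  byte[5]=0x69 cont=0 payload=0x69=105: acc |= 105<<0 -> acc=105 shift=7 [end]
Varint 5: bytes[5:6] = 69 -> value 105 (1 byte(s))
  byte[6]=0xE4 cont=1 payload=0x64=100: acc |= 100<<0 -> acc=100 shift=7
  byte[7]=0x98 cont=1 payload=0x18=24: acc |= 24<<7 -> acc=3172 shift=14
  byte[8]=0x4F cont=0 payload=0x4F=79: acc |= 79<<14 -> acc=1297508 shift=21 [end]
Varint 6: bytes[6:9] = E4 98 4F -> value 1297508 (3 byte(s))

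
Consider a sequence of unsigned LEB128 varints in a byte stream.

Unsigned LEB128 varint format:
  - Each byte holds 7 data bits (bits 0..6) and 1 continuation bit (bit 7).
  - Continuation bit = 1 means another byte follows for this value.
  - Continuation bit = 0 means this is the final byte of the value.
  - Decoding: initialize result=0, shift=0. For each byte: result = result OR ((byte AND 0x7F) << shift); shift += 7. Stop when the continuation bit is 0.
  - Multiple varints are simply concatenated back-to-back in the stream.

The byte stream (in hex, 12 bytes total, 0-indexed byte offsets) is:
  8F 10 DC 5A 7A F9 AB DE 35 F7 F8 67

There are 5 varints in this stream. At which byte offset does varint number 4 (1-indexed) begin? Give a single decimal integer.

Answer: 5

Derivation:
  byte[0]=0x8F cont=1 payload=0x0F=15: acc |= 15<<0 -> acc=15 shift=7
  byte[1]=0x10 cont=0 payload=0x10=16: acc |= 16<<7 -> acc=2063 shift=14 [end]
Varint 1: bytes[0:2] = 8F 10 -> value 2063 (2 byte(s))
  byte[2]=0xDC cont=1 payload=0x5C=92: acc |= 92<<0 -> acc=92 shift=7
  byte[3]=0x5A cont=0 payload=0x5A=90: acc |= 90<<7 -> acc=11612 shift=14 [end]
Varint 2: bytes[2:4] = DC 5A -> value 11612 (2 byte(s))
  byte[4]=0x7A cont=0 payload=0x7A=122: acc |= 122<<0 -> acc=122 shift=7 [end]
Varint 3: bytes[4:5] = 7A -> value 122 (1 byte(s))
  byte[5]=0xF9 cont=1 payload=0x79=121: acc |= 121<<0 -> acc=121 shift=7
  byte[6]=0xAB cont=1 payload=0x2B=43: acc |= 43<<7 -> acc=5625 shift=14
  byte[7]=0xDE cont=1 payload=0x5E=94: acc |= 94<<14 -> acc=1545721 shift=21
  byte[8]=0x35 cont=0 payload=0x35=53: acc |= 53<<21 -> acc=112694777 shift=28 [end]
Varint 4: bytes[5:9] = F9 AB DE 35 -> value 112694777 (4 byte(s))
  byte[9]=0xF7 cont=1 payload=0x77=119: acc |= 119<<0 -> acc=119 shift=7
  byte[10]=0xF8 cont=1 payload=0x78=120: acc |= 120<<7 -> acc=15479 shift=14
  byte[11]=0x67 cont=0 payload=0x67=103: acc |= 103<<14 -> acc=1703031 shift=21 [end]
Varint 5: bytes[9:12] = F7 F8 67 -> value 1703031 (3 byte(s))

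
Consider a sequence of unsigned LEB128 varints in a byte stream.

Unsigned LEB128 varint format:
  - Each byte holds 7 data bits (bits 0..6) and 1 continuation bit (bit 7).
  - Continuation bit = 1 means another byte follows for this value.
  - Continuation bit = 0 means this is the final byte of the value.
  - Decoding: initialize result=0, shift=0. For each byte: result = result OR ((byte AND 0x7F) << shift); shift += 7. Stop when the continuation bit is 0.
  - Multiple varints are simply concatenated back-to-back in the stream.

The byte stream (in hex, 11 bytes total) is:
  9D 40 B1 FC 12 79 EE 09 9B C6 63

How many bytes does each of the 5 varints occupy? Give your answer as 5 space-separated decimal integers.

  byte[0]=0x9D cont=1 payload=0x1D=29: acc |= 29<<0 -> acc=29 shift=7
  byte[1]=0x40 cont=0 payload=0x40=64: acc |= 64<<7 -> acc=8221 shift=14 [end]
Varint 1: bytes[0:2] = 9D 40 -> value 8221 (2 byte(s))
  byte[2]=0xB1 cont=1 payload=0x31=49: acc |= 49<<0 -> acc=49 shift=7
  byte[3]=0xFC cont=1 payload=0x7C=124: acc |= 124<<7 -> acc=15921 shift=14
  byte[4]=0x12 cont=0 payload=0x12=18: acc |= 18<<14 -> acc=310833 shift=21 [end]
Varint 2: bytes[2:5] = B1 FC 12 -> value 310833 (3 byte(s))
  byte[5]=0x79 cont=0 payload=0x79=121: acc |= 121<<0 -> acc=121 shift=7 [end]
Varint 3: bytes[5:6] = 79 -> value 121 (1 byte(s))
  byte[6]=0xEE cont=1 payload=0x6E=110: acc |= 110<<0 -> acc=110 shift=7
  byte[7]=0x09 cont=0 payload=0x09=9: acc |= 9<<7 -> acc=1262 shift=14 [end]
Varint 4: bytes[6:8] = EE 09 -> value 1262 (2 byte(s))
  byte[8]=0x9B cont=1 payload=0x1B=27: acc |= 27<<0 -> acc=27 shift=7
  byte[9]=0xC6 cont=1 payload=0x46=70: acc |= 70<<7 -> acc=8987 shift=14
  byte[10]=0x63 cont=0 payload=0x63=99: acc |= 99<<14 -> acc=1631003 shift=21 [end]
Varint 5: bytes[8:11] = 9B C6 63 -> value 1631003 (3 byte(s))

Answer: 2 3 1 2 3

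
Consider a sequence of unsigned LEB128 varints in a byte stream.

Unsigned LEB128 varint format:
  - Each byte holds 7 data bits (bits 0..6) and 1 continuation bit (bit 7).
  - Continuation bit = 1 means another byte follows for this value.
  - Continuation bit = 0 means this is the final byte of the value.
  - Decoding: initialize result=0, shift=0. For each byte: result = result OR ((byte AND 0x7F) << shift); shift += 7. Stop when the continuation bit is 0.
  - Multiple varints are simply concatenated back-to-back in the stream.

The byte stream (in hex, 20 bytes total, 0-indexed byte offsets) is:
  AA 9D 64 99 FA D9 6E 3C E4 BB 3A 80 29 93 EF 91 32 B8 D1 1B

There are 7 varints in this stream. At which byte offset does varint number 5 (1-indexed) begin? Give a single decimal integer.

  byte[0]=0xAA cont=1 payload=0x2A=42: acc |= 42<<0 -> acc=42 shift=7
  byte[1]=0x9D cont=1 payload=0x1D=29: acc |= 29<<7 -> acc=3754 shift=14
  byte[2]=0x64 cont=0 payload=0x64=100: acc |= 100<<14 -> acc=1642154 shift=21 [end]
Varint 1: bytes[0:3] = AA 9D 64 -> value 1642154 (3 byte(s))
  byte[3]=0x99 cont=1 payload=0x19=25: acc |= 25<<0 -> acc=25 shift=7
  byte[4]=0xFA cont=1 payload=0x7A=122: acc |= 122<<7 -> acc=15641 shift=14
  byte[5]=0xD9 cont=1 payload=0x59=89: acc |= 89<<14 -> acc=1473817 shift=21
  byte[6]=0x6E cont=0 payload=0x6E=110: acc |= 110<<21 -> acc=232160537 shift=28 [end]
Varint 2: bytes[3:7] = 99 FA D9 6E -> value 232160537 (4 byte(s))
  byte[7]=0x3C cont=0 payload=0x3C=60: acc |= 60<<0 -> acc=60 shift=7 [end]
Varint 3: bytes[7:8] = 3C -> value 60 (1 byte(s))
  byte[8]=0xE4 cont=1 payload=0x64=100: acc |= 100<<0 -> acc=100 shift=7
  byte[9]=0xBB cont=1 payload=0x3B=59: acc |= 59<<7 -> acc=7652 shift=14
  byte[10]=0x3A cont=0 payload=0x3A=58: acc |= 58<<14 -> acc=957924 shift=21 [end]
Varint 4: bytes[8:11] = E4 BB 3A -> value 957924 (3 byte(s))
  byte[11]=0x80 cont=1 payload=0x00=0: acc |= 0<<0 -> acc=0 shift=7
  byte[12]=0x29 cont=0 payload=0x29=41: acc |= 41<<7 -> acc=5248 shift=14 [end]
Varint 5: bytes[11:13] = 80 29 -> value 5248 (2 byte(s))
  byte[13]=0x93 cont=1 payload=0x13=19: acc |= 19<<0 -> acc=19 shift=7
  byte[14]=0xEF cont=1 payload=0x6F=111: acc |= 111<<7 -> acc=14227 shift=14
  byte[15]=0x91 cont=1 payload=0x11=17: acc |= 17<<14 -> acc=292755 shift=21
  byte[16]=0x32 cont=0 payload=0x32=50: acc |= 50<<21 -> acc=105150355 shift=28 [end]
Varint 6: bytes[13:17] = 93 EF 91 32 -> value 105150355 (4 byte(s))
  byte[17]=0xB8 cont=1 payload=0x38=56: acc |= 56<<0 -> acc=56 shift=7
  byte[18]=0xD1 cont=1 payload=0x51=81: acc |= 81<<7 -> acc=10424 shift=14
  byte[19]=0x1B cont=0 payload=0x1B=27: acc |= 27<<14 -> acc=452792 shift=21 [end]
Varint 7: bytes[17:20] = B8 D1 1B -> value 452792 (3 byte(s))

Answer: 11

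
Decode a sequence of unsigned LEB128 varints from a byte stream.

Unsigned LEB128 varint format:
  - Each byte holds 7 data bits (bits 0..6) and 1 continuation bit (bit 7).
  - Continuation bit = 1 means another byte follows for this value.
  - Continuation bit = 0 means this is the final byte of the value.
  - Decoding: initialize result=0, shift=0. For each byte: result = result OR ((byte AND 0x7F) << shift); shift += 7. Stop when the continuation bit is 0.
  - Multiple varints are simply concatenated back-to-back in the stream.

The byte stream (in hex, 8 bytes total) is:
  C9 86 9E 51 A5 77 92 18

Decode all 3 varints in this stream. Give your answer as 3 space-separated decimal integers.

Answer: 170361673 15269 3090

Derivation:
  byte[0]=0xC9 cont=1 payload=0x49=73: acc |= 73<<0 -> acc=73 shift=7
  byte[1]=0x86 cont=1 payload=0x06=6: acc |= 6<<7 -> acc=841 shift=14
  byte[2]=0x9E cont=1 payload=0x1E=30: acc |= 30<<14 -> acc=492361 shift=21
  byte[3]=0x51 cont=0 payload=0x51=81: acc |= 81<<21 -> acc=170361673 shift=28 [end]
Varint 1: bytes[0:4] = C9 86 9E 51 -> value 170361673 (4 byte(s))
  byte[4]=0xA5 cont=1 payload=0x25=37: acc |= 37<<0 -> acc=37 shift=7
  byte[5]=0x77 cont=0 payload=0x77=119: acc |= 119<<7 -> acc=15269 shift=14 [end]
Varint 2: bytes[4:6] = A5 77 -> value 15269 (2 byte(s))
  byte[6]=0x92 cont=1 payload=0x12=18: acc |= 18<<0 -> acc=18 shift=7
  byte[7]=0x18 cont=0 payload=0x18=24: acc |= 24<<7 -> acc=3090 shift=14 [end]
Varint 3: bytes[6:8] = 92 18 -> value 3090 (2 byte(s))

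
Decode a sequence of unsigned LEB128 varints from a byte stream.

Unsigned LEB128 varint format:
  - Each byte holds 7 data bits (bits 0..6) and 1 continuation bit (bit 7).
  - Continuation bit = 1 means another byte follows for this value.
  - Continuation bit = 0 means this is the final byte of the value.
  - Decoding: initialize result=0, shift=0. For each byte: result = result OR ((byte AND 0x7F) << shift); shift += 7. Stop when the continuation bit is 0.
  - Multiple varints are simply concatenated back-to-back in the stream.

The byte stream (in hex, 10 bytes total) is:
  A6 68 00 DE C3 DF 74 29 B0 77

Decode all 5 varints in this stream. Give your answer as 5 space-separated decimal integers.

Answer: 13350 0 244834782 41 15280

Derivation:
  byte[0]=0xA6 cont=1 payload=0x26=38: acc |= 38<<0 -> acc=38 shift=7
  byte[1]=0x68 cont=0 payload=0x68=104: acc |= 104<<7 -> acc=13350 shift=14 [end]
Varint 1: bytes[0:2] = A6 68 -> value 13350 (2 byte(s))
  byte[2]=0x00 cont=0 payload=0x00=0: acc |= 0<<0 -> acc=0 shift=7 [end]
Varint 2: bytes[2:3] = 00 -> value 0 (1 byte(s))
  byte[3]=0xDE cont=1 payload=0x5E=94: acc |= 94<<0 -> acc=94 shift=7
  byte[4]=0xC3 cont=1 payload=0x43=67: acc |= 67<<7 -> acc=8670 shift=14
  byte[5]=0xDF cont=1 payload=0x5F=95: acc |= 95<<14 -> acc=1565150 shift=21
  byte[6]=0x74 cont=0 payload=0x74=116: acc |= 116<<21 -> acc=244834782 shift=28 [end]
Varint 3: bytes[3:7] = DE C3 DF 74 -> value 244834782 (4 byte(s))
  byte[7]=0x29 cont=0 payload=0x29=41: acc |= 41<<0 -> acc=41 shift=7 [end]
Varint 4: bytes[7:8] = 29 -> value 41 (1 byte(s))
  byte[8]=0xB0 cont=1 payload=0x30=48: acc |= 48<<0 -> acc=48 shift=7
  byte[9]=0x77 cont=0 payload=0x77=119: acc |= 119<<7 -> acc=15280 shift=14 [end]
Varint 5: bytes[8:10] = B0 77 -> value 15280 (2 byte(s))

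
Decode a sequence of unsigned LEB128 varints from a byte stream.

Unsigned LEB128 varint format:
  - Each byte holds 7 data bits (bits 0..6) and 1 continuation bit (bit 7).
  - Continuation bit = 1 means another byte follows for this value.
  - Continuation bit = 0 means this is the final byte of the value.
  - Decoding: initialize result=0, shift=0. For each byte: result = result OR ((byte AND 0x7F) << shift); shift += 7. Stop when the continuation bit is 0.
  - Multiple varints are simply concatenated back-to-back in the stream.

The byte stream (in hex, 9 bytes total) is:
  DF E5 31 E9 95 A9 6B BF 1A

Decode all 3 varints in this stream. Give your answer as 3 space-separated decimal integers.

Answer: 815839 225069801 3391

Derivation:
  byte[0]=0xDF cont=1 payload=0x5F=95: acc |= 95<<0 -> acc=95 shift=7
  byte[1]=0xE5 cont=1 payload=0x65=101: acc |= 101<<7 -> acc=13023 shift=14
  byte[2]=0x31 cont=0 payload=0x31=49: acc |= 49<<14 -> acc=815839 shift=21 [end]
Varint 1: bytes[0:3] = DF E5 31 -> value 815839 (3 byte(s))
  byte[3]=0xE9 cont=1 payload=0x69=105: acc |= 105<<0 -> acc=105 shift=7
  byte[4]=0x95 cont=1 payload=0x15=21: acc |= 21<<7 -> acc=2793 shift=14
  byte[5]=0xA9 cont=1 payload=0x29=41: acc |= 41<<14 -> acc=674537 shift=21
  byte[6]=0x6B cont=0 payload=0x6B=107: acc |= 107<<21 -> acc=225069801 shift=28 [end]
Varint 2: bytes[3:7] = E9 95 A9 6B -> value 225069801 (4 byte(s))
  byte[7]=0xBF cont=1 payload=0x3F=63: acc |= 63<<0 -> acc=63 shift=7
  byte[8]=0x1A cont=0 payload=0x1A=26: acc |= 26<<7 -> acc=3391 shift=14 [end]
Varint 3: bytes[7:9] = BF 1A -> value 3391 (2 byte(s))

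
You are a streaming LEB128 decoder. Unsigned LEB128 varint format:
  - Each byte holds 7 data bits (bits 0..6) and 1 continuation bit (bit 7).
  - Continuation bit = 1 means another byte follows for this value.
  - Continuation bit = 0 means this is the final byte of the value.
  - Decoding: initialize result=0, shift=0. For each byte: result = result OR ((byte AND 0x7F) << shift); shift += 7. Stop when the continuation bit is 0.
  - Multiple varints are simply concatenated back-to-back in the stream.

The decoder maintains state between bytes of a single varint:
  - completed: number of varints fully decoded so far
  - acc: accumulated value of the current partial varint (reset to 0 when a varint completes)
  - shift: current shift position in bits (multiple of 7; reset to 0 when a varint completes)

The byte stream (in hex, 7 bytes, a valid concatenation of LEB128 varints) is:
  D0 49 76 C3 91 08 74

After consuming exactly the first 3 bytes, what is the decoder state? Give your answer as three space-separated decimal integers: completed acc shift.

Answer: 2 0 0

Derivation:
byte[0]=0xD0 cont=1 payload=0x50: acc |= 80<<0 -> completed=0 acc=80 shift=7
byte[1]=0x49 cont=0 payload=0x49: varint #1 complete (value=9424); reset -> completed=1 acc=0 shift=0
byte[2]=0x76 cont=0 payload=0x76: varint #2 complete (value=118); reset -> completed=2 acc=0 shift=0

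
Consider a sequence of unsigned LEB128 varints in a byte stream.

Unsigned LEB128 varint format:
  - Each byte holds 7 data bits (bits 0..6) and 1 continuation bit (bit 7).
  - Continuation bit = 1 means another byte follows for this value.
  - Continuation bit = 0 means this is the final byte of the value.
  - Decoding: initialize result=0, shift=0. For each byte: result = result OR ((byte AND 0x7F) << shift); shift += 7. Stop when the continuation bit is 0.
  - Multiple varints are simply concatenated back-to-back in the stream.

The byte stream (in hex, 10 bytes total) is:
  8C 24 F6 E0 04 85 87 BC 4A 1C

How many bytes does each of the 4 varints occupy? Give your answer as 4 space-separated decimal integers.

  byte[0]=0x8C cont=1 payload=0x0C=12: acc |= 12<<0 -> acc=12 shift=7
  byte[1]=0x24 cont=0 payload=0x24=36: acc |= 36<<7 -> acc=4620 shift=14 [end]
Varint 1: bytes[0:2] = 8C 24 -> value 4620 (2 byte(s))
  byte[2]=0xF6 cont=1 payload=0x76=118: acc |= 118<<0 -> acc=118 shift=7
  byte[3]=0xE0 cont=1 payload=0x60=96: acc |= 96<<7 -> acc=12406 shift=14
  byte[4]=0x04 cont=0 payload=0x04=4: acc |= 4<<14 -> acc=77942 shift=21 [end]
Varint 2: bytes[2:5] = F6 E0 04 -> value 77942 (3 byte(s))
  byte[5]=0x85 cont=1 payload=0x05=5: acc |= 5<<0 -> acc=5 shift=7
  byte[6]=0x87 cont=1 payload=0x07=7: acc |= 7<<7 -> acc=901 shift=14
  byte[7]=0xBC cont=1 payload=0x3C=60: acc |= 60<<14 -> acc=983941 shift=21
  byte[8]=0x4A cont=0 payload=0x4A=74: acc |= 74<<21 -> acc=156173189 shift=28 [end]
Varint 3: bytes[5:9] = 85 87 BC 4A -> value 156173189 (4 byte(s))
  byte[9]=0x1C cont=0 payload=0x1C=28: acc |= 28<<0 -> acc=28 shift=7 [end]
Varint 4: bytes[9:10] = 1C -> value 28 (1 byte(s))

Answer: 2 3 4 1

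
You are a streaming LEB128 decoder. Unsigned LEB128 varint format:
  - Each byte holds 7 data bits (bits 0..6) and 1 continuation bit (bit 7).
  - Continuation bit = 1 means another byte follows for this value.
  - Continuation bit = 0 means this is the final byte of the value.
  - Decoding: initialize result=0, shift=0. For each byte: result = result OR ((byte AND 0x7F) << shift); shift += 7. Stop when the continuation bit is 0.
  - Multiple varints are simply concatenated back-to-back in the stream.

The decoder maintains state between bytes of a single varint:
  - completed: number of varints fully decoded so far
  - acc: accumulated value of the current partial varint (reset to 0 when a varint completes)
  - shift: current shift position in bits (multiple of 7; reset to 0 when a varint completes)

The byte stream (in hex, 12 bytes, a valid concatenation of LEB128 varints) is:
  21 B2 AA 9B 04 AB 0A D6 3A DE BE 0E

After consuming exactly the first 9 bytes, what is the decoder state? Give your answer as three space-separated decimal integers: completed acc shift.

byte[0]=0x21 cont=0 payload=0x21: varint #1 complete (value=33); reset -> completed=1 acc=0 shift=0
byte[1]=0xB2 cont=1 payload=0x32: acc |= 50<<0 -> completed=1 acc=50 shift=7
byte[2]=0xAA cont=1 payload=0x2A: acc |= 42<<7 -> completed=1 acc=5426 shift=14
byte[3]=0x9B cont=1 payload=0x1B: acc |= 27<<14 -> completed=1 acc=447794 shift=21
byte[4]=0x04 cont=0 payload=0x04: varint #2 complete (value=8836402); reset -> completed=2 acc=0 shift=0
byte[5]=0xAB cont=1 payload=0x2B: acc |= 43<<0 -> completed=2 acc=43 shift=7
byte[6]=0x0A cont=0 payload=0x0A: varint #3 complete (value=1323); reset -> completed=3 acc=0 shift=0
byte[7]=0xD6 cont=1 payload=0x56: acc |= 86<<0 -> completed=3 acc=86 shift=7
byte[8]=0x3A cont=0 payload=0x3A: varint #4 complete (value=7510); reset -> completed=4 acc=0 shift=0

Answer: 4 0 0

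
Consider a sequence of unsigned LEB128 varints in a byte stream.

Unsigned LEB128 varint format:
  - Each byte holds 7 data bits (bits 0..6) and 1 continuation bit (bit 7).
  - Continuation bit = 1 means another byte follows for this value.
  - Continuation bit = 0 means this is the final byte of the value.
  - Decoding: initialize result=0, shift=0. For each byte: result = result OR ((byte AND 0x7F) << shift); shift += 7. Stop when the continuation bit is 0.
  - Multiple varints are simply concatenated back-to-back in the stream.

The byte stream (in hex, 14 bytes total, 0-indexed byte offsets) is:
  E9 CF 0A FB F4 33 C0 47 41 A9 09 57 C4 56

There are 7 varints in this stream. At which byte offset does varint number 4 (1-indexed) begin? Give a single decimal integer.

Answer: 8

Derivation:
  byte[0]=0xE9 cont=1 payload=0x69=105: acc |= 105<<0 -> acc=105 shift=7
  byte[1]=0xCF cont=1 payload=0x4F=79: acc |= 79<<7 -> acc=10217 shift=14
  byte[2]=0x0A cont=0 payload=0x0A=10: acc |= 10<<14 -> acc=174057 shift=21 [end]
Varint 1: bytes[0:3] = E9 CF 0A -> value 174057 (3 byte(s))
  byte[3]=0xFB cont=1 payload=0x7B=123: acc |= 123<<0 -> acc=123 shift=7
  byte[4]=0xF4 cont=1 payload=0x74=116: acc |= 116<<7 -> acc=14971 shift=14
  byte[5]=0x33 cont=0 payload=0x33=51: acc |= 51<<14 -> acc=850555 shift=21 [end]
Varint 2: bytes[3:6] = FB F4 33 -> value 850555 (3 byte(s))
  byte[6]=0xC0 cont=1 payload=0x40=64: acc |= 64<<0 -> acc=64 shift=7
  byte[7]=0x47 cont=0 payload=0x47=71: acc |= 71<<7 -> acc=9152 shift=14 [end]
Varint 3: bytes[6:8] = C0 47 -> value 9152 (2 byte(s))
  byte[8]=0x41 cont=0 payload=0x41=65: acc |= 65<<0 -> acc=65 shift=7 [end]
Varint 4: bytes[8:9] = 41 -> value 65 (1 byte(s))
  byte[9]=0xA9 cont=1 payload=0x29=41: acc |= 41<<0 -> acc=41 shift=7
  byte[10]=0x09 cont=0 payload=0x09=9: acc |= 9<<7 -> acc=1193 shift=14 [end]
Varint 5: bytes[9:11] = A9 09 -> value 1193 (2 byte(s))
  byte[11]=0x57 cont=0 payload=0x57=87: acc |= 87<<0 -> acc=87 shift=7 [end]
Varint 6: bytes[11:12] = 57 -> value 87 (1 byte(s))
  byte[12]=0xC4 cont=1 payload=0x44=68: acc |= 68<<0 -> acc=68 shift=7
  byte[13]=0x56 cont=0 payload=0x56=86: acc |= 86<<7 -> acc=11076 shift=14 [end]
Varint 7: bytes[12:14] = C4 56 -> value 11076 (2 byte(s))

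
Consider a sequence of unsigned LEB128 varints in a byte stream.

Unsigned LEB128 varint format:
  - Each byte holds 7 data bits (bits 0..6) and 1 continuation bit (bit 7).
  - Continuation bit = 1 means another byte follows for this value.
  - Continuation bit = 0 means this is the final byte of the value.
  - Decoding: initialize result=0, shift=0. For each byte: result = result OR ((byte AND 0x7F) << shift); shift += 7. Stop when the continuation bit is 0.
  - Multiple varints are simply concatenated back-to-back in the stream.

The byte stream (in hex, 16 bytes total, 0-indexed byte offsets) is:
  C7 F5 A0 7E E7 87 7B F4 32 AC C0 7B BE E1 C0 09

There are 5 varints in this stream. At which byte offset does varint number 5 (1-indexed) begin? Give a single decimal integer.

Answer: 12

Derivation:
  byte[0]=0xC7 cont=1 payload=0x47=71: acc |= 71<<0 -> acc=71 shift=7
  byte[1]=0xF5 cont=1 payload=0x75=117: acc |= 117<<7 -> acc=15047 shift=14
  byte[2]=0xA0 cont=1 payload=0x20=32: acc |= 32<<14 -> acc=539335 shift=21
  byte[3]=0x7E cont=0 payload=0x7E=126: acc |= 126<<21 -> acc=264780487 shift=28 [end]
Varint 1: bytes[0:4] = C7 F5 A0 7E -> value 264780487 (4 byte(s))
  byte[4]=0xE7 cont=1 payload=0x67=103: acc |= 103<<0 -> acc=103 shift=7
  byte[5]=0x87 cont=1 payload=0x07=7: acc |= 7<<7 -> acc=999 shift=14
  byte[6]=0x7B cont=0 payload=0x7B=123: acc |= 123<<14 -> acc=2016231 shift=21 [end]
Varint 2: bytes[4:7] = E7 87 7B -> value 2016231 (3 byte(s))
  byte[7]=0xF4 cont=1 payload=0x74=116: acc |= 116<<0 -> acc=116 shift=7
  byte[8]=0x32 cont=0 payload=0x32=50: acc |= 50<<7 -> acc=6516 shift=14 [end]
Varint 3: bytes[7:9] = F4 32 -> value 6516 (2 byte(s))
  byte[9]=0xAC cont=1 payload=0x2C=44: acc |= 44<<0 -> acc=44 shift=7
  byte[10]=0xC0 cont=1 payload=0x40=64: acc |= 64<<7 -> acc=8236 shift=14
  byte[11]=0x7B cont=0 payload=0x7B=123: acc |= 123<<14 -> acc=2023468 shift=21 [end]
Varint 4: bytes[9:12] = AC C0 7B -> value 2023468 (3 byte(s))
  byte[12]=0xBE cont=1 payload=0x3E=62: acc |= 62<<0 -> acc=62 shift=7
  byte[13]=0xE1 cont=1 payload=0x61=97: acc |= 97<<7 -> acc=12478 shift=14
  byte[14]=0xC0 cont=1 payload=0x40=64: acc |= 64<<14 -> acc=1061054 shift=21
  byte[15]=0x09 cont=0 payload=0x09=9: acc |= 9<<21 -> acc=19935422 shift=28 [end]
Varint 5: bytes[12:16] = BE E1 C0 09 -> value 19935422 (4 byte(s))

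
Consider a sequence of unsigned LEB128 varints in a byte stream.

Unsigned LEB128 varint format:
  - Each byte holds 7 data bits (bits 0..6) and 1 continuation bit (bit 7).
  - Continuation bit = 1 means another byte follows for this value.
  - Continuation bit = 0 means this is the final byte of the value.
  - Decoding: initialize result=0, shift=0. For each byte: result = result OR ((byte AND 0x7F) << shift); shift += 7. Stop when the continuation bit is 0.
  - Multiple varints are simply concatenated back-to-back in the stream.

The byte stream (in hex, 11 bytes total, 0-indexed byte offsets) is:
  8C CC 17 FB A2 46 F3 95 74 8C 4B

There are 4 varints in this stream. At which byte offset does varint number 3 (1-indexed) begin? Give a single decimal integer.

Answer: 6

Derivation:
  byte[0]=0x8C cont=1 payload=0x0C=12: acc |= 12<<0 -> acc=12 shift=7
  byte[1]=0xCC cont=1 payload=0x4C=76: acc |= 76<<7 -> acc=9740 shift=14
  byte[2]=0x17 cont=0 payload=0x17=23: acc |= 23<<14 -> acc=386572 shift=21 [end]
Varint 1: bytes[0:3] = 8C CC 17 -> value 386572 (3 byte(s))
  byte[3]=0xFB cont=1 payload=0x7B=123: acc |= 123<<0 -> acc=123 shift=7
  byte[4]=0xA2 cont=1 payload=0x22=34: acc |= 34<<7 -> acc=4475 shift=14
  byte[5]=0x46 cont=0 payload=0x46=70: acc |= 70<<14 -> acc=1151355 shift=21 [end]
Varint 2: bytes[3:6] = FB A2 46 -> value 1151355 (3 byte(s))
  byte[6]=0xF3 cont=1 payload=0x73=115: acc |= 115<<0 -> acc=115 shift=7
  byte[7]=0x95 cont=1 payload=0x15=21: acc |= 21<<7 -> acc=2803 shift=14
  byte[8]=0x74 cont=0 payload=0x74=116: acc |= 116<<14 -> acc=1903347 shift=21 [end]
Varint 3: bytes[6:9] = F3 95 74 -> value 1903347 (3 byte(s))
  byte[9]=0x8C cont=1 payload=0x0C=12: acc |= 12<<0 -> acc=12 shift=7
  byte[10]=0x4B cont=0 payload=0x4B=75: acc |= 75<<7 -> acc=9612 shift=14 [end]
Varint 4: bytes[9:11] = 8C 4B -> value 9612 (2 byte(s))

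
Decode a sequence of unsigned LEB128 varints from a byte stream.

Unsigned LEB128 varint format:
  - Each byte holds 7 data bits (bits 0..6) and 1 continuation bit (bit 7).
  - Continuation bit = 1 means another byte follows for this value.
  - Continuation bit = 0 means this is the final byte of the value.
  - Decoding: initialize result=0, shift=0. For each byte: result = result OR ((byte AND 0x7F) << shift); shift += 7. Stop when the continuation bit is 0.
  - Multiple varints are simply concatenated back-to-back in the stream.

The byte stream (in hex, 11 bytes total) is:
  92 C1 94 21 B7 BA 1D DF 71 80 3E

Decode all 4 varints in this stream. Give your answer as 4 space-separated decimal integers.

  byte[0]=0x92 cont=1 payload=0x12=18: acc |= 18<<0 -> acc=18 shift=7
  byte[1]=0xC1 cont=1 payload=0x41=65: acc |= 65<<7 -> acc=8338 shift=14
  byte[2]=0x94 cont=1 payload=0x14=20: acc |= 20<<14 -> acc=336018 shift=21
  byte[3]=0x21 cont=0 payload=0x21=33: acc |= 33<<21 -> acc=69542034 shift=28 [end]
Varint 1: bytes[0:4] = 92 C1 94 21 -> value 69542034 (4 byte(s))
  byte[4]=0xB7 cont=1 payload=0x37=55: acc |= 55<<0 -> acc=55 shift=7
  byte[5]=0xBA cont=1 payload=0x3A=58: acc |= 58<<7 -> acc=7479 shift=14
  byte[6]=0x1D cont=0 payload=0x1D=29: acc |= 29<<14 -> acc=482615 shift=21 [end]
Varint 2: bytes[4:7] = B7 BA 1D -> value 482615 (3 byte(s))
  byte[7]=0xDF cont=1 payload=0x5F=95: acc |= 95<<0 -> acc=95 shift=7
  byte[8]=0x71 cont=0 payload=0x71=113: acc |= 113<<7 -> acc=14559 shift=14 [end]
Varint 3: bytes[7:9] = DF 71 -> value 14559 (2 byte(s))
  byte[9]=0x80 cont=1 payload=0x00=0: acc |= 0<<0 -> acc=0 shift=7
  byte[10]=0x3E cont=0 payload=0x3E=62: acc |= 62<<7 -> acc=7936 shift=14 [end]
Varint 4: bytes[9:11] = 80 3E -> value 7936 (2 byte(s))

Answer: 69542034 482615 14559 7936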